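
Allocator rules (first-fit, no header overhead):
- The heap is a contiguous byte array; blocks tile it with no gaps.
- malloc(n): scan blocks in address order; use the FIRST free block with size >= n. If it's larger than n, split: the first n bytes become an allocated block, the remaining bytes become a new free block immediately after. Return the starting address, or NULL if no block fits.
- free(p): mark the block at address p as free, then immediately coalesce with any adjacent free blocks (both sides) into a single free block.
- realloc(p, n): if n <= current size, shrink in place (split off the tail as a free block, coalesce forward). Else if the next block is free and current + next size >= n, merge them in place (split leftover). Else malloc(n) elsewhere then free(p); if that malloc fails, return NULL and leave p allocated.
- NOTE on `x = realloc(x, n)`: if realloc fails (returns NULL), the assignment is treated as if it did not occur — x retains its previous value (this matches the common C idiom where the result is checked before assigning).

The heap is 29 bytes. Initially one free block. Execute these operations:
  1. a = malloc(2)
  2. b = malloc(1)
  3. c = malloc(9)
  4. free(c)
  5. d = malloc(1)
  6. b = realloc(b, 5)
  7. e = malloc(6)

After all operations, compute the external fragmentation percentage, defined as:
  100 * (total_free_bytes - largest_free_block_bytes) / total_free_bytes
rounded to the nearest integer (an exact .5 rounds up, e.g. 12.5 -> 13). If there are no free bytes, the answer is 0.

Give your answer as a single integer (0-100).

Answer: 7

Derivation:
Op 1: a = malloc(2) -> a = 0; heap: [0-1 ALLOC][2-28 FREE]
Op 2: b = malloc(1) -> b = 2; heap: [0-1 ALLOC][2-2 ALLOC][3-28 FREE]
Op 3: c = malloc(9) -> c = 3; heap: [0-1 ALLOC][2-2 ALLOC][3-11 ALLOC][12-28 FREE]
Op 4: free(c) -> (freed c); heap: [0-1 ALLOC][2-2 ALLOC][3-28 FREE]
Op 5: d = malloc(1) -> d = 3; heap: [0-1 ALLOC][2-2 ALLOC][3-3 ALLOC][4-28 FREE]
Op 6: b = realloc(b, 5) -> b = 4; heap: [0-1 ALLOC][2-2 FREE][3-3 ALLOC][4-8 ALLOC][9-28 FREE]
Op 7: e = malloc(6) -> e = 9; heap: [0-1 ALLOC][2-2 FREE][3-3 ALLOC][4-8 ALLOC][9-14 ALLOC][15-28 FREE]
Free blocks: [1 14] total_free=15 largest=14 -> 100*(15-14)/15 = 100/15 ≈ 6.667 -> rounds to 7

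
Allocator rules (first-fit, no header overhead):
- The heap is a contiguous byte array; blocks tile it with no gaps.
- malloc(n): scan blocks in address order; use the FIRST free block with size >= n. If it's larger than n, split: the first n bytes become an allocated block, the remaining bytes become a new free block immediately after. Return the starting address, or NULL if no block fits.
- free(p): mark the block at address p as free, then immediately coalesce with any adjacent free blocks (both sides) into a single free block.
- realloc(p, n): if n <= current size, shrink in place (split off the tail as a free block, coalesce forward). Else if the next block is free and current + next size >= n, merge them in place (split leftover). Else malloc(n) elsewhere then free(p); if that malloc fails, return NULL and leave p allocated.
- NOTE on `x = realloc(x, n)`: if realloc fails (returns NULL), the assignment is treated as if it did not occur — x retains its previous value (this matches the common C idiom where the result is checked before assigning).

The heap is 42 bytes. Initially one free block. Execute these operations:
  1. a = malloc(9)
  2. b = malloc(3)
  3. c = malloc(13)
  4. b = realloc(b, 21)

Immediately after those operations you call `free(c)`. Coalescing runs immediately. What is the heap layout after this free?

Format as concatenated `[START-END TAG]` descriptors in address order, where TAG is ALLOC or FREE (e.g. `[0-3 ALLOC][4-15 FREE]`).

Answer: [0-8 ALLOC][9-11 ALLOC][12-41 FREE]

Derivation:
Op 1: a = malloc(9) -> a = 0; heap: [0-8 ALLOC][9-41 FREE]
Op 2: b = malloc(3) -> b = 9; heap: [0-8 ALLOC][9-11 ALLOC][12-41 FREE]
Op 3: c = malloc(13) -> c = 12; heap: [0-8 ALLOC][9-11 ALLOC][12-24 ALLOC][25-41 FREE]
Op 4: b = realloc(b, 21) -> NULL (b unchanged); heap: [0-8 ALLOC][9-11 ALLOC][12-24 ALLOC][25-41 FREE]
free(c): c = 12 -> block [12-24 ALLOC]; mark free, coalesce with adjacent free neighbors -> [0-8 ALLOC][9-11 ALLOC][12-41 FREE]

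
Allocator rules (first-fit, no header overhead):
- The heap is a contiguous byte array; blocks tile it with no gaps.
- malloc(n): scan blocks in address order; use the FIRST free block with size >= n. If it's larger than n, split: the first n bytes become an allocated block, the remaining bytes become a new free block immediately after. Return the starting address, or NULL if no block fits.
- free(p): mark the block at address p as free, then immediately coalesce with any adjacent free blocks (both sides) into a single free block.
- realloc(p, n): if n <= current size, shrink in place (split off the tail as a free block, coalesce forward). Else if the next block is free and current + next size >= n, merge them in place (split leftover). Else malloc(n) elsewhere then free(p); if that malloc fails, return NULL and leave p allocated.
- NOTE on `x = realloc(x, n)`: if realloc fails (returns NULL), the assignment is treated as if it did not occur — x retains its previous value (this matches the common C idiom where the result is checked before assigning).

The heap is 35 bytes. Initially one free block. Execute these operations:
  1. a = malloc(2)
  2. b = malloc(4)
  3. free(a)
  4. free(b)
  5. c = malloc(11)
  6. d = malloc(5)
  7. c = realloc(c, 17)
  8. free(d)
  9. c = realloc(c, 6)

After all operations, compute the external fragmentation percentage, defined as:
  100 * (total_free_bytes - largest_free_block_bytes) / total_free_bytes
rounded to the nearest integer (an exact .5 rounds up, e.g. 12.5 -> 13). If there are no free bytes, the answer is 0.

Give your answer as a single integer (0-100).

Op 1: a = malloc(2) -> a = 0; heap: [0-1 ALLOC][2-34 FREE]
Op 2: b = malloc(4) -> b = 2; heap: [0-1 ALLOC][2-5 ALLOC][6-34 FREE]
Op 3: free(a) -> (freed a); heap: [0-1 FREE][2-5 ALLOC][6-34 FREE]
Op 4: free(b) -> (freed b); heap: [0-34 FREE]
Op 5: c = malloc(11) -> c = 0; heap: [0-10 ALLOC][11-34 FREE]
Op 6: d = malloc(5) -> d = 11; heap: [0-10 ALLOC][11-15 ALLOC][16-34 FREE]
Op 7: c = realloc(c, 17) -> c = 16; heap: [0-10 FREE][11-15 ALLOC][16-32 ALLOC][33-34 FREE]
Op 8: free(d) -> (freed d); heap: [0-15 FREE][16-32 ALLOC][33-34 FREE]
Op 9: c = realloc(c, 6) -> c = 16; heap: [0-15 FREE][16-21 ALLOC][22-34 FREE]
Free blocks: [16 13] total_free=29 largest=16 -> 100*(29-16)/29 = 1300/29 ≈ 44.828 -> rounds to 45

Answer: 45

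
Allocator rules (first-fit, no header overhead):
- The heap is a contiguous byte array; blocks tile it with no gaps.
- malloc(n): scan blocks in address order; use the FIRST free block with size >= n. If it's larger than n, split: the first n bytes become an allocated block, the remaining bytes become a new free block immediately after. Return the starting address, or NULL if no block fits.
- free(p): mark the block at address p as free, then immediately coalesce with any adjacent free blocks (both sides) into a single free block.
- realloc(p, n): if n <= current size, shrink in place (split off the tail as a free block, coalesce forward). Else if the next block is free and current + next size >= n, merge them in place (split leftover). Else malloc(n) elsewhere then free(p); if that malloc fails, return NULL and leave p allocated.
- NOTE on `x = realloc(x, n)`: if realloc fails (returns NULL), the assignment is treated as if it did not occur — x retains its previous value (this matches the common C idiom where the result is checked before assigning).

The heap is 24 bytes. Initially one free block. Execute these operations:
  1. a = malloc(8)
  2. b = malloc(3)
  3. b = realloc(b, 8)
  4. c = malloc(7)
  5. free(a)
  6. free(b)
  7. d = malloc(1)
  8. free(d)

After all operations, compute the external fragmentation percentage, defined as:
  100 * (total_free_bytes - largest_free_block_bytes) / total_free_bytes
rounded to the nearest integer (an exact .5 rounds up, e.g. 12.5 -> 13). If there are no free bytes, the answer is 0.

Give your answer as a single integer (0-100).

Answer: 6

Derivation:
Op 1: a = malloc(8) -> a = 0; heap: [0-7 ALLOC][8-23 FREE]
Op 2: b = malloc(3) -> b = 8; heap: [0-7 ALLOC][8-10 ALLOC][11-23 FREE]
Op 3: b = realloc(b, 8) -> b = 8; heap: [0-7 ALLOC][8-15 ALLOC][16-23 FREE]
Op 4: c = malloc(7) -> c = 16; heap: [0-7 ALLOC][8-15 ALLOC][16-22 ALLOC][23-23 FREE]
Op 5: free(a) -> (freed a); heap: [0-7 FREE][8-15 ALLOC][16-22 ALLOC][23-23 FREE]
Op 6: free(b) -> (freed b); heap: [0-15 FREE][16-22 ALLOC][23-23 FREE]
Op 7: d = malloc(1) -> d = 0; heap: [0-0 ALLOC][1-15 FREE][16-22 ALLOC][23-23 FREE]
Op 8: free(d) -> (freed d); heap: [0-15 FREE][16-22 ALLOC][23-23 FREE]
Free blocks: [16 1] total_free=17 largest=16 -> 100*(17-16)/17 = 100/17 ≈ 5.882 -> rounds to 6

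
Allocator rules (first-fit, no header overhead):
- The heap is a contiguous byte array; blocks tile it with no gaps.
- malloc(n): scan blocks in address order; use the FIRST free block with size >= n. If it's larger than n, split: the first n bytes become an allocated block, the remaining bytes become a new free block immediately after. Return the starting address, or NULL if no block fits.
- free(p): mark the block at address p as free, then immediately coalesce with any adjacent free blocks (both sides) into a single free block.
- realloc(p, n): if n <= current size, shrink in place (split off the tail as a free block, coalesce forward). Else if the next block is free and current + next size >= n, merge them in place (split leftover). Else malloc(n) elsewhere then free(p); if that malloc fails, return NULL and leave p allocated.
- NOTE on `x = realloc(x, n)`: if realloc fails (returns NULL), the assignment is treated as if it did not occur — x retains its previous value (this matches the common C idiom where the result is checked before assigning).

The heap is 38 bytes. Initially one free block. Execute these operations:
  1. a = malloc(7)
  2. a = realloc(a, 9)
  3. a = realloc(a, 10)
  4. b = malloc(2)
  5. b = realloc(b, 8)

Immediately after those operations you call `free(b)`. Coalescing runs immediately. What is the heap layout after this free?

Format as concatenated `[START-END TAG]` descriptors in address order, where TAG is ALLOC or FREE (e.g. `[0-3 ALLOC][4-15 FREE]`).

Op 1: a = malloc(7) -> a = 0; heap: [0-6 ALLOC][7-37 FREE]
Op 2: a = realloc(a, 9) -> a = 0; heap: [0-8 ALLOC][9-37 FREE]
Op 3: a = realloc(a, 10) -> a = 0; heap: [0-9 ALLOC][10-37 FREE]
Op 4: b = malloc(2) -> b = 10; heap: [0-9 ALLOC][10-11 ALLOC][12-37 FREE]
Op 5: b = realloc(b, 8) -> b = 10; heap: [0-9 ALLOC][10-17 ALLOC][18-37 FREE]
free(b): b = 10 -> block [10-17 ALLOC]; mark free, coalesce with adjacent free neighbors -> [0-9 ALLOC][10-37 FREE]

Answer: [0-9 ALLOC][10-37 FREE]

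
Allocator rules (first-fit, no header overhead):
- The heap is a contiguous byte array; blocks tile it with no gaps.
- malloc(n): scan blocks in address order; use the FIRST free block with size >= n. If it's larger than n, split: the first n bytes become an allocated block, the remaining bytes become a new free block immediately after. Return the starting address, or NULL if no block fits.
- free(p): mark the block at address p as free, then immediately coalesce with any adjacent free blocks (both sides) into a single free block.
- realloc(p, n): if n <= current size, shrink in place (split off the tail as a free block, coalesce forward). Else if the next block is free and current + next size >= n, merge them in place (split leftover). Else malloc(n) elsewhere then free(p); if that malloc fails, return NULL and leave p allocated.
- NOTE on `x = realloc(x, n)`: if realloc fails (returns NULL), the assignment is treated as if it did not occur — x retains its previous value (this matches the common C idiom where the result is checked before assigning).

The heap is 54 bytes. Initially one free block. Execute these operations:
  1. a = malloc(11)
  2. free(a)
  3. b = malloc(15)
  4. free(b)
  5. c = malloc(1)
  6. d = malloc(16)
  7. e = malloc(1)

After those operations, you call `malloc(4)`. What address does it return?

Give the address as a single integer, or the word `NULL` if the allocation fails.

Op 1: a = malloc(11) -> a = 0; heap: [0-10 ALLOC][11-53 FREE]
Op 2: free(a) -> (freed a); heap: [0-53 FREE]
Op 3: b = malloc(15) -> b = 0; heap: [0-14 ALLOC][15-53 FREE]
Op 4: free(b) -> (freed b); heap: [0-53 FREE]
Op 5: c = malloc(1) -> c = 0; heap: [0-0 ALLOC][1-53 FREE]
Op 6: d = malloc(16) -> d = 1; heap: [0-0 ALLOC][1-16 ALLOC][17-53 FREE]
Op 7: e = malloc(1) -> e = 17; heap: [0-0 ALLOC][1-16 ALLOC][17-17 ALLOC][18-53 FREE]
malloc(4): first-fit scan over [0-0 ALLOC][1-16 ALLOC][17-17 ALLOC][18-53 FREE] -> 18

Answer: 18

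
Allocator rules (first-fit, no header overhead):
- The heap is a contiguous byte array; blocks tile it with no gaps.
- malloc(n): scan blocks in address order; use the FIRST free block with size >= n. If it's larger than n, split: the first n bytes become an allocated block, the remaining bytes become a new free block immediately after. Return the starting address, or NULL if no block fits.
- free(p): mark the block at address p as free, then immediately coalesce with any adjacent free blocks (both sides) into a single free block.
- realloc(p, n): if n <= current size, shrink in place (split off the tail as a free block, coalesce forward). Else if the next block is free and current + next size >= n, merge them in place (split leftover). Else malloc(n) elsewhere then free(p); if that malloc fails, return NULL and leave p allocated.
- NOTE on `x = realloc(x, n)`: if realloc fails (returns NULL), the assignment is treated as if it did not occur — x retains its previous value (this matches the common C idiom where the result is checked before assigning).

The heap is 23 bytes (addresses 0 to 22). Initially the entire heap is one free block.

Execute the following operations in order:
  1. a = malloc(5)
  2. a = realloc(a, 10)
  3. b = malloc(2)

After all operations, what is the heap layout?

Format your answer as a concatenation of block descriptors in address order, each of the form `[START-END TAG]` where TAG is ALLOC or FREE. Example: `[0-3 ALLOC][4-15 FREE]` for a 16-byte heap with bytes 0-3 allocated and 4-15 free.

Op 1: a = malloc(5) -> a = 0; heap: [0-4 ALLOC][5-22 FREE]
Op 2: a = realloc(a, 10) -> a = 0; heap: [0-9 ALLOC][10-22 FREE]
Op 3: b = malloc(2) -> b = 10; heap: [0-9 ALLOC][10-11 ALLOC][12-22 FREE]

Answer: [0-9 ALLOC][10-11 ALLOC][12-22 FREE]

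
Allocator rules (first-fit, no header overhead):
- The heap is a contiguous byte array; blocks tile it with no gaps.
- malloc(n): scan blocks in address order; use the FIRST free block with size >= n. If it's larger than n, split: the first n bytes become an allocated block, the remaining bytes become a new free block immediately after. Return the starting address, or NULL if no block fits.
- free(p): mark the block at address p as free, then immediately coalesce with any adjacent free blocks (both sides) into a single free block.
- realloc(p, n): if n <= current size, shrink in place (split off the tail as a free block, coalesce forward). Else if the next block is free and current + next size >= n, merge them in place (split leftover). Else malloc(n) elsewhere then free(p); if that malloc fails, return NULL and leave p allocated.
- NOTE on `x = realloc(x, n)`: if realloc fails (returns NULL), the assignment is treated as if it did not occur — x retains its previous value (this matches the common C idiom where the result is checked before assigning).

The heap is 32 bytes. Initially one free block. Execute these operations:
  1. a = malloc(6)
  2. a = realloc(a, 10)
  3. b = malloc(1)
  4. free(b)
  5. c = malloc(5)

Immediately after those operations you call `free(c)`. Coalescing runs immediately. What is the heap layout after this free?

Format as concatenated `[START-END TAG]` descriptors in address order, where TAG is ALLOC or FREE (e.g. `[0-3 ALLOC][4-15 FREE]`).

Op 1: a = malloc(6) -> a = 0; heap: [0-5 ALLOC][6-31 FREE]
Op 2: a = realloc(a, 10) -> a = 0; heap: [0-9 ALLOC][10-31 FREE]
Op 3: b = malloc(1) -> b = 10; heap: [0-9 ALLOC][10-10 ALLOC][11-31 FREE]
Op 4: free(b) -> (freed b); heap: [0-9 ALLOC][10-31 FREE]
Op 5: c = malloc(5) -> c = 10; heap: [0-9 ALLOC][10-14 ALLOC][15-31 FREE]
free(c): c = 10 -> block [10-14 ALLOC]; mark free, coalesce with adjacent free neighbors -> [0-9 ALLOC][10-31 FREE]

Answer: [0-9 ALLOC][10-31 FREE]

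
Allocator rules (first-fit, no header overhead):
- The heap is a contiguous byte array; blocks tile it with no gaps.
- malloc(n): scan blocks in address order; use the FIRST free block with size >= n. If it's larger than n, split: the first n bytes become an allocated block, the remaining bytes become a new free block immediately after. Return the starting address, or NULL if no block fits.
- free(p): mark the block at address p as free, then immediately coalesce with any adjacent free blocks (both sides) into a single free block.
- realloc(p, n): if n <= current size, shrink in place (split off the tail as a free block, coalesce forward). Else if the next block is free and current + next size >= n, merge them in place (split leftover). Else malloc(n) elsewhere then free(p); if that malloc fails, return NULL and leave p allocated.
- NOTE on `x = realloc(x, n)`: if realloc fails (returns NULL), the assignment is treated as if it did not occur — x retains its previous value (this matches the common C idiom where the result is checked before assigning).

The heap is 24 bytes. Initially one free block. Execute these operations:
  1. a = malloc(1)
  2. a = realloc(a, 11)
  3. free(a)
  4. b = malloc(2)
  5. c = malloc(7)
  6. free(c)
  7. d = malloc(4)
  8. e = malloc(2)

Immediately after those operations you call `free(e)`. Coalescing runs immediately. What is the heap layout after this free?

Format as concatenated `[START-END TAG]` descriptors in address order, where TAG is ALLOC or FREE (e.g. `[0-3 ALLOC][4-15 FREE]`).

Op 1: a = malloc(1) -> a = 0; heap: [0-0 ALLOC][1-23 FREE]
Op 2: a = realloc(a, 11) -> a = 0; heap: [0-10 ALLOC][11-23 FREE]
Op 3: free(a) -> (freed a); heap: [0-23 FREE]
Op 4: b = malloc(2) -> b = 0; heap: [0-1 ALLOC][2-23 FREE]
Op 5: c = malloc(7) -> c = 2; heap: [0-1 ALLOC][2-8 ALLOC][9-23 FREE]
Op 6: free(c) -> (freed c); heap: [0-1 ALLOC][2-23 FREE]
Op 7: d = malloc(4) -> d = 2; heap: [0-1 ALLOC][2-5 ALLOC][6-23 FREE]
Op 8: e = malloc(2) -> e = 6; heap: [0-1 ALLOC][2-5 ALLOC][6-7 ALLOC][8-23 FREE]
free(e): e = 6 -> block [6-7 ALLOC]; mark free, coalesce with adjacent free neighbors -> [0-1 ALLOC][2-5 ALLOC][6-23 FREE]

Answer: [0-1 ALLOC][2-5 ALLOC][6-23 FREE]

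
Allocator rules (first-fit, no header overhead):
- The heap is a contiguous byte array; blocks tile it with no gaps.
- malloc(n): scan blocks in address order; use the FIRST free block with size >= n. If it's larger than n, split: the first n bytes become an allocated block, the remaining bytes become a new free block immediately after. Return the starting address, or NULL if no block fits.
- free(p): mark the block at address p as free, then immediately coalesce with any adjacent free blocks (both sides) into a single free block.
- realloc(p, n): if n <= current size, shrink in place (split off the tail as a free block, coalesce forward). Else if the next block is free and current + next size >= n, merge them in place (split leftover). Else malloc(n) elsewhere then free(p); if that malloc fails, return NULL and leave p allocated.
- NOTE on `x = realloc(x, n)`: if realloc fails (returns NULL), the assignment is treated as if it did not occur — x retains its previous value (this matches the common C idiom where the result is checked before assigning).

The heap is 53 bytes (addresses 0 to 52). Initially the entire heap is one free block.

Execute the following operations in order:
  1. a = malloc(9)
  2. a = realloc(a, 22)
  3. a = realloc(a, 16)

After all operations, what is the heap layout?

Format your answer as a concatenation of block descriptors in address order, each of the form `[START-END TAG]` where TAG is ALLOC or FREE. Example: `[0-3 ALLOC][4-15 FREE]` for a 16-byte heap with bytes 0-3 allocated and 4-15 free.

Op 1: a = malloc(9) -> a = 0; heap: [0-8 ALLOC][9-52 FREE]
Op 2: a = realloc(a, 22) -> a = 0; heap: [0-21 ALLOC][22-52 FREE]
Op 3: a = realloc(a, 16) -> a = 0; heap: [0-15 ALLOC][16-52 FREE]

Answer: [0-15 ALLOC][16-52 FREE]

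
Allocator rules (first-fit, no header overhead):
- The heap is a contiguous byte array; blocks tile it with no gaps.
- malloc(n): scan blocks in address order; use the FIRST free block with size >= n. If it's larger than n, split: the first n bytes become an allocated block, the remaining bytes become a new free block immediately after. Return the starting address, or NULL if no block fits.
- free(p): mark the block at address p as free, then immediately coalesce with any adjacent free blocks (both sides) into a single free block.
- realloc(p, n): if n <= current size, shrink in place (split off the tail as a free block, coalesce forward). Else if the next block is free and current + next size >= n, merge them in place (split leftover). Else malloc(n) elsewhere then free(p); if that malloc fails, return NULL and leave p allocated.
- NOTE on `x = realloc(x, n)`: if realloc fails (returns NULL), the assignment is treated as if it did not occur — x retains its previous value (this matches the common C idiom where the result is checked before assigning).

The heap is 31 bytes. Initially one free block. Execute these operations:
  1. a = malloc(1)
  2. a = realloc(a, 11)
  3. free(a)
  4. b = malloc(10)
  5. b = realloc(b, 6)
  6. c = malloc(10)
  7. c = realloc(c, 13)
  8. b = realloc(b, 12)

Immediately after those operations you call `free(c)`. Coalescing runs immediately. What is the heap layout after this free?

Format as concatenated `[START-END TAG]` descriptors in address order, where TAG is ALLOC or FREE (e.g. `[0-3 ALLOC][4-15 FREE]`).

Op 1: a = malloc(1) -> a = 0; heap: [0-0 ALLOC][1-30 FREE]
Op 2: a = realloc(a, 11) -> a = 0; heap: [0-10 ALLOC][11-30 FREE]
Op 3: free(a) -> (freed a); heap: [0-30 FREE]
Op 4: b = malloc(10) -> b = 0; heap: [0-9 ALLOC][10-30 FREE]
Op 5: b = realloc(b, 6) -> b = 0; heap: [0-5 ALLOC][6-30 FREE]
Op 6: c = malloc(10) -> c = 6; heap: [0-5 ALLOC][6-15 ALLOC][16-30 FREE]
Op 7: c = realloc(c, 13) -> c = 6; heap: [0-5 ALLOC][6-18 ALLOC][19-30 FREE]
Op 8: b = realloc(b, 12) -> b = 19; heap: [0-5 FREE][6-18 ALLOC][19-30 ALLOC]
free(c): c = 6 -> block [6-18 ALLOC]; mark free, coalesce with adjacent free neighbors -> [0-18 FREE][19-30 ALLOC]

Answer: [0-18 FREE][19-30 ALLOC]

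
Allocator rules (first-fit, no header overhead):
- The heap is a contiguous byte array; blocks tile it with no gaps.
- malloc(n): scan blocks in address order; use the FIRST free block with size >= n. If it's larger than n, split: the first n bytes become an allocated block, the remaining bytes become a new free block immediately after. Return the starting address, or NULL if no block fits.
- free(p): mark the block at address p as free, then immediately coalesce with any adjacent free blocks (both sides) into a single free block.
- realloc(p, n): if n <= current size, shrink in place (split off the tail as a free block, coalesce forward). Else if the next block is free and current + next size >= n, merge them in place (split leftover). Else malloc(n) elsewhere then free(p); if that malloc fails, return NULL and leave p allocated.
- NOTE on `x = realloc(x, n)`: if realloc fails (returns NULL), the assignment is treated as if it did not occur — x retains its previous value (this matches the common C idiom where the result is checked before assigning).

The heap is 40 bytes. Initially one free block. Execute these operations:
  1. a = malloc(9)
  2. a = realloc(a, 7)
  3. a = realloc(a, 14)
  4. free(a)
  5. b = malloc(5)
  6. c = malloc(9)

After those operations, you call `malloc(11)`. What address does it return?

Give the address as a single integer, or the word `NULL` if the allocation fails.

Answer: 14

Derivation:
Op 1: a = malloc(9) -> a = 0; heap: [0-8 ALLOC][9-39 FREE]
Op 2: a = realloc(a, 7) -> a = 0; heap: [0-6 ALLOC][7-39 FREE]
Op 3: a = realloc(a, 14) -> a = 0; heap: [0-13 ALLOC][14-39 FREE]
Op 4: free(a) -> (freed a); heap: [0-39 FREE]
Op 5: b = malloc(5) -> b = 0; heap: [0-4 ALLOC][5-39 FREE]
Op 6: c = malloc(9) -> c = 5; heap: [0-4 ALLOC][5-13 ALLOC][14-39 FREE]
malloc(11): first-fit scan over [0-4 ALLOC][5-13 ALLOC][14-39 FREE] -> 14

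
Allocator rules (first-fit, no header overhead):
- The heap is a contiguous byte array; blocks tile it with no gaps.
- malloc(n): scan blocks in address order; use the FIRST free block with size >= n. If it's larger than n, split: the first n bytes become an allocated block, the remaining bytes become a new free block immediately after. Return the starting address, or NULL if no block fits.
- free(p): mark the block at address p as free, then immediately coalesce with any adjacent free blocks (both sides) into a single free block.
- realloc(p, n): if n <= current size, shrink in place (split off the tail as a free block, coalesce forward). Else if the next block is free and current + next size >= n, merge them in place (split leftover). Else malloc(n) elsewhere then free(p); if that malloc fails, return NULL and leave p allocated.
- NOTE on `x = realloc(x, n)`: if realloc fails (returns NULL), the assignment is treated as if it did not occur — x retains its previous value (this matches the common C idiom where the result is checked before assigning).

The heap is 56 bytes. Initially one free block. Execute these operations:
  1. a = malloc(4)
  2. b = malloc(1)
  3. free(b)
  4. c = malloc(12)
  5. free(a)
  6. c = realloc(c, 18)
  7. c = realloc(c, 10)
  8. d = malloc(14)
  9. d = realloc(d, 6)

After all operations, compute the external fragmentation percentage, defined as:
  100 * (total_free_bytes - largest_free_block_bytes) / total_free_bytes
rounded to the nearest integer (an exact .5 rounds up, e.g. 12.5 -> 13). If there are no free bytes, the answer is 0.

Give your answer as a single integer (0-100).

Answer: 10

Derivation:
Op 1: a = malloc(4) -> a = 0; heap: [0-3 ALLOC][4-55 FREE]
Op 2: b = malloc(1) -> b = 4; heap: [0-3 ALLOC][4-4 ALLOC][5-55 FREE]
Op 3: free(b) -> (freed b); heap: [0-3 ALLOC][4-55 FREE]
Op 4: c = malloc(12) -> c = 4; heap: [0-3 ALLOC][4-15 ALLOC][16-55 FREE]
Op 5: free(a) -> (freed a); heap: [0-3 FREE][4-15 ALLOC][16-55 FREE]
Op 6: c = realloc(c, 18) -> c = 4; heap: [0-3 FREE][4-21 ALLOC][22-55 FREE]
Op 7: c = realloc(c, 10) -> c = 4; heap: [0-3 FREE][4-13 ALLOC][14-55 FREE]
Op 8: d = malloc(14) -> d = 14; heap: [0-3 FREE][4-13 ALLOC][14-27 ALLOC][28-55 FREE]
Op 9: d = realloc(d, 6) -> d = 14; heap: [0-3 FREE][4-13 ALLOC][14-19 ALLOC][20-55 FREE]
Free blocks: [4 36] total_free=40 largest=36 -> 100*(40-36)/40 = 400/40 = 10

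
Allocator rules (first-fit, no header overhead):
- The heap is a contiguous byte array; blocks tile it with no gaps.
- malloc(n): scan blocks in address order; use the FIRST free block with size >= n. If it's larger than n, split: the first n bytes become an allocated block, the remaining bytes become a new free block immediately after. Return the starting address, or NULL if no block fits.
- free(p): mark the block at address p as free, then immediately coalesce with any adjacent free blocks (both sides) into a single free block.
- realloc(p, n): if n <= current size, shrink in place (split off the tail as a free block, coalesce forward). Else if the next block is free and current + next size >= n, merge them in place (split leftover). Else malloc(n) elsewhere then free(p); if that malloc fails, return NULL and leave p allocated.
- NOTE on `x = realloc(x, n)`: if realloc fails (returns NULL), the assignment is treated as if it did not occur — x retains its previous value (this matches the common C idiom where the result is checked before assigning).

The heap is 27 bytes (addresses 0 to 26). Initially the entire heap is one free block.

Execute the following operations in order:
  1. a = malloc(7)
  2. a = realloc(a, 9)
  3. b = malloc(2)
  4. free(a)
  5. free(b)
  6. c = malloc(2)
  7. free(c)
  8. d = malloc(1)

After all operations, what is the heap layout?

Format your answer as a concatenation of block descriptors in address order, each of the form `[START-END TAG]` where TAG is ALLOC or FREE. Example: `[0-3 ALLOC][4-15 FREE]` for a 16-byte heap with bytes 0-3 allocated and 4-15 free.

Answer: [0-0 ALLOC][1-26 FREE]

Derivation:
Op 1: a = malloc(7) -> a = 0; heap: [0-6 ALLOC][7-26 FREE]
Op 2: a = realloc(a, 9) -> a = 0; heap: [0-8 ALLOC][9-26 FREE]
Op 3: b = malloc(2) -> b = 9; heap: [0-8 ALLOC][9-10 ALLOC][11-26 FREE]
Op 4: free(a) -> (freed a); heap: [0-8 FREE][9-10 ALLOC][11-26 FREE]
Op 5: free(b) -> (freed b); heap: [0-26 FREE]
Op 6: c = malloc(2) -> c = 0; heap: [0-1 ALLOC][2-26 FREE]
Op 7: free(c) -> (freed c); heap: [0-26 FREE]
Op 8: d = malloc(1) -> d = 0; heap: [0-0 ALLOC][1-26 FREE]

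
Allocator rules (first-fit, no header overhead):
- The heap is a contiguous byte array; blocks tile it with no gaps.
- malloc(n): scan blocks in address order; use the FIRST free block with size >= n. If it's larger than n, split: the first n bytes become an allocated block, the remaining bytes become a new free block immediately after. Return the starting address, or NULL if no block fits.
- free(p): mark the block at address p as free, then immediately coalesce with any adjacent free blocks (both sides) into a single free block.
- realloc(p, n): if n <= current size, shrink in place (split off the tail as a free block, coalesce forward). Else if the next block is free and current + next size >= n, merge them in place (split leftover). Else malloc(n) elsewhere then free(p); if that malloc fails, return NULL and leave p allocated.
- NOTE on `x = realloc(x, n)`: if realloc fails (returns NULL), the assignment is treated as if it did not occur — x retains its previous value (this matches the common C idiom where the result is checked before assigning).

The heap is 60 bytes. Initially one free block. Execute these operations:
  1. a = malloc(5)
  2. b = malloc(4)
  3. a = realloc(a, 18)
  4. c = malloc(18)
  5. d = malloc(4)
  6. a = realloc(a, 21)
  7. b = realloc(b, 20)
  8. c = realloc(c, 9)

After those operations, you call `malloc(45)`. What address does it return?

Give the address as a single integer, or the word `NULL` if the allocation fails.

Answer: NULL

Derivation:
Op 1: a = malloc(5) -> a = 0; heap: [0-4 ALLOC][5-59 FREE]
Op 2: b = malloc(4) -> b = 5; heap: [0-4 ALLOC][5-8 ALLOC][9-59 FREE]
Op 3: a = realloc(a, 18) -> a = 9; heap: [0-4 FREE][5-8 ALLOC][9-26 ALLOC][27-59 FREE]
Op 4: c = malloc(18) -> c = 27; heap: [0-4 FREE][5-8 ALLOC][9-26 ALLOC][27-44 ALLOC][45-59 FREE]
Op 5: d = malloc(4) -> d = 0; heap: [0-3 ALLOC][4-4 FREE][5-8 ALLOC][9-26 ALLOC][27-44 ALLOC][45-59 FREE]
Op 6: a = realloc(a, 21) -> NULL (a unchanged); heap: [0-3 ALLOC][4-4 FREE][5-8 ALLOC][9-26 ALLOC][27-44 ALLOC][45-59 FREE]
Op 7: b = realloc(b, 20) -> NULL (b unchanged); heap: [0-3 ALLOC][4-4 FREE][5-8 ALLOC][9-26 ALLOC][27-44 ALLOC][45-59 FREE]
Op 8: c = realloc(c, 9) -> c = 27; heap: [0-3 ALLOC][4-4 FREE][5-8 ALLOC][9-26 ALLOC][27-35 ALLOC][36-59 FREE]
malloc(45): first-fit scan over [0-3 ALLOC][4-4 FREE][5-8 ALLOC][9-26 ALLOC][27-35 ALLOC][36-59 FREE] -> NULL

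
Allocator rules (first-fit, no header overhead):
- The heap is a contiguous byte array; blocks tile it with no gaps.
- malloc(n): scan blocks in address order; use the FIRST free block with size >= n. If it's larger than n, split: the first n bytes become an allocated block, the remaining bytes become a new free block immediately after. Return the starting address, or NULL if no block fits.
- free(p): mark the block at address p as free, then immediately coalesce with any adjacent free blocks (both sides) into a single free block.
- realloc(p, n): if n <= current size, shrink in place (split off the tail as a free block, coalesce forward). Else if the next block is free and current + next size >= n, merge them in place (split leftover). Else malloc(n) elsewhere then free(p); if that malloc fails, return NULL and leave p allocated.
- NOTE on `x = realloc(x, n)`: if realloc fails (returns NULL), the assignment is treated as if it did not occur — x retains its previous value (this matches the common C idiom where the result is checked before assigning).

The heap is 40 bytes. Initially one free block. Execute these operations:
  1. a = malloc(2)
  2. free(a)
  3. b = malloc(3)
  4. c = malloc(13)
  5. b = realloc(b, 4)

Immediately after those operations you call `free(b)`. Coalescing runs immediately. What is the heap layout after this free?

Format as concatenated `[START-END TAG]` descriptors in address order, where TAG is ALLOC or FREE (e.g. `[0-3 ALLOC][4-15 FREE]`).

Op 1: a = malloc(2) -> a = 0; heap: [0-1 ALLOC][2-39 FREE]
Op 2: free(a) -> (freed a); heap: [0-39 FREE]
Op 3: b = malloc(3) -> b = 0; heap: [0-2 ALLOC][3-39 FREE]
Op 4: c = malloc(13) -> c = 3; heap: [0-2 ALLOC][3-15 ALLOC][16-39 FREE]
Op 5: b = realloc(b, 4) -> b = 16; heap: [0-2 FREE][3-15 ALLOC][16-19 ALLOC][20-39 FREE]
free(b): b = 16 -> block [16-19 ALLOC]; mark free, coalesce with adjacent free neighbors -> [0-2 FREE][3-15 ALLOC][16-39 FREE]

Answer: [0-2 FREE][3-15 ALLOC][16-39 FREE]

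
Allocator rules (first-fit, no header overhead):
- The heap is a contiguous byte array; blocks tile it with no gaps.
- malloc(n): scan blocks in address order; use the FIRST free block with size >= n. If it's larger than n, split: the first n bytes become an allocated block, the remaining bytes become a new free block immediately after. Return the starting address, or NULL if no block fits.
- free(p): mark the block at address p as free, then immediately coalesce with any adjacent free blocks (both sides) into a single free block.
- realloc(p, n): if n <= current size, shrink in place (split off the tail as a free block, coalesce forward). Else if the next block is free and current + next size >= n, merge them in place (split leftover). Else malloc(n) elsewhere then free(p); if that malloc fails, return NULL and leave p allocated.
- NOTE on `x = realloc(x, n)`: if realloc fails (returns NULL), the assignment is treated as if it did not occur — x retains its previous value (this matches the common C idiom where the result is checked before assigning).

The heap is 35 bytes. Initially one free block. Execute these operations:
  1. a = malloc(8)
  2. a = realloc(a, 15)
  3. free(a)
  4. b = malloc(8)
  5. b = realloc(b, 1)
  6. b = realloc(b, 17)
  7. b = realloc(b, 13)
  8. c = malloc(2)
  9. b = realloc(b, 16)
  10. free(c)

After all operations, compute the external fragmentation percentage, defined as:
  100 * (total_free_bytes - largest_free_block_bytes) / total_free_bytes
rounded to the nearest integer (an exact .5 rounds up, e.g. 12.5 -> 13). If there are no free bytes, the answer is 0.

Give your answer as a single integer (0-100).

Answer: 21

Derivation:
Op 1: a = malloc(8) -> a = 0; heap: [0-7 ALLOC][8-34 FREE]
Op 2: a = realloc(a, 15) -> a = 0; heap: [0-14 ALLOC][15-34 FREE]
Op 3: free(a) -> (freed a); heap: [0-34 FREE]
Op 4: b = malloc(8) -> b = 0; heap: [0-7 ALLOC][8-34 FREE]
Op 5: b = realloc(b, 1) -> b = 0; heap: [0-0 ALLOC][1-34 FREE]
Op 6: b = realloc(b, 17) -> b = 0; heap: [0-16 ALLOC][17-34 FREE]
Op 7: b = realloc(b, 13) -> b = 0; heap: [0-12 ALLOC][13-34 FREE]
Op 8: c = malloc(2) -> c = 13; heap: [0-12 ALLOC][13-14 ALLOC][15-34 FREE]
Op 9: b = realloc(b, 16) -> b = 15; heap: [0-12 FREE][13-14 ALLOC][15-30 ALLOC][31-34 FREE]
Op 10: free(c) -> (freed c); heap: [0-14 FREE][15-30 ALLOC][31-34 FREE]
Free blocks: [15 4] total_free=19 largest=15 -> 100*(19-15)/19 = 400/19 ≈ 21.053 -> rounds to 21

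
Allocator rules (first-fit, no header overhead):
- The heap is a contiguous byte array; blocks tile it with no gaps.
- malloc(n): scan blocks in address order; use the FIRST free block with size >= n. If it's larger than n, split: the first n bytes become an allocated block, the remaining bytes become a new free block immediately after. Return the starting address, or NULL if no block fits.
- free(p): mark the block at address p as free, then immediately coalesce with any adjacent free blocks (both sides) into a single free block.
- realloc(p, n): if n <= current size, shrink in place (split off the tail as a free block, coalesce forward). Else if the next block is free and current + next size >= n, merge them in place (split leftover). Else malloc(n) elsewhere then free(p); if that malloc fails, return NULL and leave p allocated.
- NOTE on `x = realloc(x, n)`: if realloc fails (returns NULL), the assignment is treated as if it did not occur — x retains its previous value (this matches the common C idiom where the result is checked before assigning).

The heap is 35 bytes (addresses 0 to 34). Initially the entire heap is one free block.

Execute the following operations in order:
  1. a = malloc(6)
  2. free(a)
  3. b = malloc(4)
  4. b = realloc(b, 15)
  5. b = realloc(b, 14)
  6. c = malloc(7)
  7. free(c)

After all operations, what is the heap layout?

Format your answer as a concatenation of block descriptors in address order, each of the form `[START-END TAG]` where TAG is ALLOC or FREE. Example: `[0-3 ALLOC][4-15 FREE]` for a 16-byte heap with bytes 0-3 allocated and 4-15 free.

Op 1: a = malloc(6) -> a = 0; heap: [0-5 ALLOC][6-34 FREE]
Op 2: free(a) -> (freed a); heap: [0-34 FREE]
Op 3: b = malloc(4) -> b = 0; heap: [0-3 ALLOC][4-34 FREE]
Op 4: b = realloc(b, 15) -> b = 0; heap: [0-14 ALLOC][15-34 FREE]
Op 5: b = realloc(b, 14) -> b = 0; heap: [0-13 ALLOC][14-34 FREE]
Op 6: c = malloc(7) -> c = 14; heap: [0-13 ALLOC][14-20 ALLOC][21-34 FREE]
Op 7: free(c) -> (freed c); heap: [0-13 ALLOC][14-34 FREE]

Answer: [0-13 ALLOC][14-34 FREE]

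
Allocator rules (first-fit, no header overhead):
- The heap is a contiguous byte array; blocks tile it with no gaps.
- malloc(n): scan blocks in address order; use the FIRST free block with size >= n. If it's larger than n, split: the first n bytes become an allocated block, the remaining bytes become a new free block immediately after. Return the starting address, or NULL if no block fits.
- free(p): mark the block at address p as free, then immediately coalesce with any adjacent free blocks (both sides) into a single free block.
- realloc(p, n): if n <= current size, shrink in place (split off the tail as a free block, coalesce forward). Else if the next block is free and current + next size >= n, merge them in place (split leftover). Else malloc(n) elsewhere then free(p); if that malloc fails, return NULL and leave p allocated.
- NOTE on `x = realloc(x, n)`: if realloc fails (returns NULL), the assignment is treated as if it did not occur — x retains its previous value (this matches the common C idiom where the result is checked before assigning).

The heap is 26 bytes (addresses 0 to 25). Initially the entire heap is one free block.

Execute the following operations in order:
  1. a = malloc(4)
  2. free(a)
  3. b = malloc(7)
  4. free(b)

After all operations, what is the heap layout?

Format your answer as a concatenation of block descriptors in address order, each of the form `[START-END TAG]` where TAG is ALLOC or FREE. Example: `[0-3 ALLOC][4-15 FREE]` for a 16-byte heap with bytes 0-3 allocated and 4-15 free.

Answer: [0-25 FREE]

Derivation:
Op 1: a = malloc(4) -> a = 0; heap: [0-3 ALLOC][4-25 FREE]
Op 2: free(a) -> (freed a); heap: [0-25 FREE]
Op 3: b = malloc(7) -> b = 0; heap: [0-6 ALLOC][7-25 FREE]
Op 4: free(b) -> (freed b); heap: [0-25 FREE]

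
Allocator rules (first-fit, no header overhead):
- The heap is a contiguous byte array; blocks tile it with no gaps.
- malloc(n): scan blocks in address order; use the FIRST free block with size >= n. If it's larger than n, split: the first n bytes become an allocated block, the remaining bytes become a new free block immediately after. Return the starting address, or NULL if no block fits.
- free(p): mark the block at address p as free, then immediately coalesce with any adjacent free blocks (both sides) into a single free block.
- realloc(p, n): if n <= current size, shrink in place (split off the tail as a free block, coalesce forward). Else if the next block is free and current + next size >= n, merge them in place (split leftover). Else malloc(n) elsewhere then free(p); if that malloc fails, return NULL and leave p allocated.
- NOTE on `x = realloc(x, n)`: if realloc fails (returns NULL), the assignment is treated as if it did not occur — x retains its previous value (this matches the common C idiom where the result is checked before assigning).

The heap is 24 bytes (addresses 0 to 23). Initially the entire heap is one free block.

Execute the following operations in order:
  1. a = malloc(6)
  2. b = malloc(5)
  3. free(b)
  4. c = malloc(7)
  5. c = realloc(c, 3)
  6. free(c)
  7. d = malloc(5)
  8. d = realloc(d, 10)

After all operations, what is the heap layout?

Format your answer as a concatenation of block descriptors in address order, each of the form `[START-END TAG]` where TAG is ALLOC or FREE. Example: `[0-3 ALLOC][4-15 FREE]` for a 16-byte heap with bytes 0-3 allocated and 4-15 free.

Op 1: a = malloc(6) -> a = 0; heap: [0-5 ALLOC][6-23 FREE]
Op 2: b = malloc(5) -> b = 6; heap: [0-5 ALLOC][6-10 ALLOC][11-23 FREE]
Op 3: free(b) -> (freed b); heap: [0-5 ALLOC][6-23 FREE]
Op 4: c = malloc(7) -> c = 6; heap: [0-5 ALLOC][6-12 ALLOC][13-23 FREE]
Op 5: c = realloc(c, 3) -> c = 6; heap: [0-5 ALLOC][6-8 ALLOC][9-23 FREE]
Op 6: free(c) -> (freed c); heap: [0-5 ALLOC][6-23 FREE]
Op 7: d = malloc(5) -> d = 6; heap: [0-5 ALLOC][6-10 ALLOC][11-23 FREE]
Op 8: d = realloc(d, 10) -> d = 6; heap: [0-5 ALLOC][6-15 ALLOC][16-23 FREE]

Answer: [0-5 ALLOC][6-15 ALLOC][16-23 FREE]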